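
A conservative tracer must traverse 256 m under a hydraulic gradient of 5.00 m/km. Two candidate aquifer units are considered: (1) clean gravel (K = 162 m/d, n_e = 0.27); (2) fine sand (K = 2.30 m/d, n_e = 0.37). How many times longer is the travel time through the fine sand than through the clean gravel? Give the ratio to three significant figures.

96.5

Unit 1 (clean gravel): v = 162×0.0050/0.27 = 3.000 m/d, t = 256/3.000 = 85.33 d
Unit 2 (fine sand): v = 2.30×0.0050/0.37 = 0.03108 m/d, t = 256/0.03108 = 8237 d
t(fine sand) / t(clean gravel) = 8237/85.33 = 96.5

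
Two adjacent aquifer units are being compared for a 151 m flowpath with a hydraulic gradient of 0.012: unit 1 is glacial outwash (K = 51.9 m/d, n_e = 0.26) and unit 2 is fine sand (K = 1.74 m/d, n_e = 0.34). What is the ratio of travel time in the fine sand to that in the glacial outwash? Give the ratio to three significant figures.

39.0

Unit 1 (glacial outwash): v = 51.9×0.012/0.26 = 2.395 m/d, t = 151/2.395 = 63.04 d
Unit 2 (fine sand): v = 1.74×0.012/0.34 = 0.06141 m/d, t = 151/0.06141 = 2459 d
t(fine sand) / t(glacial outwash) = 2459/63.04 = 39.0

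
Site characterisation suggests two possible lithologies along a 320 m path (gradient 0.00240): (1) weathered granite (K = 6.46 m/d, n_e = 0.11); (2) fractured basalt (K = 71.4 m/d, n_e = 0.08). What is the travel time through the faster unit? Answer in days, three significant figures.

149 days

Unit 1 (weathered granite): v = 6.46×0.0024/0.11 = 0.1409 m/d, t = 320/0.1409 = 2270 d
Unit 2 (fractured basalt): v = 71.4×0.0024/0.08 = 2.142 m/d, t = 320/2.142 = 149.4 d
Faster unit: t = 149 d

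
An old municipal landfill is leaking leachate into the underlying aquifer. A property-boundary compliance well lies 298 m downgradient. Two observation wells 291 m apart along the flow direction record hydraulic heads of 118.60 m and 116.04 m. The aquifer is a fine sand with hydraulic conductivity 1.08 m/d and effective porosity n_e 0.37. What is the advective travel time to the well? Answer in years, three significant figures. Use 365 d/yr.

Hydraulic gradient i = (118.60 − 116.04) / 291 = 2.56 / 291 = 0.008797
q = Ki = 1.08 × 0.008797 = 0.009501 m/d
Seepage velocity v = q / n = 0.009501 / 0.37 = 0.02568 m/d
t = L / v = 298 / 0.02568 = 11610 d
   = 11610 / 365 = 31.8 yr

31.8 years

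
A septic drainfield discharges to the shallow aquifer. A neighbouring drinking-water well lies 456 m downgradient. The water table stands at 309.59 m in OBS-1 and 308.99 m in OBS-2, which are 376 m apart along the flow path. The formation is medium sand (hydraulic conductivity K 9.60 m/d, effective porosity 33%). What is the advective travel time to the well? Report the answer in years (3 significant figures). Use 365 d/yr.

26.9 years

Hydraulic gradient i = (309.59 − 308.99) / 376 = 0.60 / 376 = 0.001596
Specific discharge q = 9.60 × 0.001596 = 0.01532 m/d
Average linear velocity = 0.01532 / 0.33 = 0.04642 m/d
t = L / v = 456 / 0.04642 = 9823 d
   = 9823 / 365 = 26.9 yr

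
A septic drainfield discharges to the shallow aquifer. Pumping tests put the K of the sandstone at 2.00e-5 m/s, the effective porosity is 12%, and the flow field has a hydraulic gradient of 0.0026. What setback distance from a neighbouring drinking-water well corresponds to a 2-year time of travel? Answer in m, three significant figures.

K = 2.00e-5 m/s × 86400 s/d = 1.728 m/d
q = Ki = 1.728 × 0.0026 = 0.004493 m/d
Seepage velocity v = q / n = 0.004493 / 0.12 = 0.03744 m/d
T = 2 yr × 365 = 730 d
L = v × T = 0.03744 × 730 = 27.33 m

27.3 m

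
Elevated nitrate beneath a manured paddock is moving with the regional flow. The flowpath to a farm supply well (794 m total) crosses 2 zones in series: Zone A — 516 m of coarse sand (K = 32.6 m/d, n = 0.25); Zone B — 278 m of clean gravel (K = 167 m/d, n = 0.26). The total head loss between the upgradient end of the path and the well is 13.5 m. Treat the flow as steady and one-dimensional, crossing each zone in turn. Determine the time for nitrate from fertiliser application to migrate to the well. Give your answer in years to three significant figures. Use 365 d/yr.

0.715 years

Steady 1-D flow in series ⇒ the Darcy flux q is identical in every zone and the zone head losses add (resistances L/K in series).
Σ(L/K) = 516/32.6 + 278/167 = 15.83 + 1.665 = 17.49 d
q = ΔH / Σ(L/K) = 13.5 / 17.49 = 0.7717 m/d (same in every zone)
Zone A: v = q/n = 0.7717/0.25 = 3.087 m/d → t_A = 516/3.087 = 167.2 d
Zone B: v = q/n = 0.7717/0.26 = 2.968 m/d → t_B = 278/2.968 = 93.66 d
Total t = 167.2 + 93.66 = 260.8 d
   = 260.8 / 365 = 0.715 yr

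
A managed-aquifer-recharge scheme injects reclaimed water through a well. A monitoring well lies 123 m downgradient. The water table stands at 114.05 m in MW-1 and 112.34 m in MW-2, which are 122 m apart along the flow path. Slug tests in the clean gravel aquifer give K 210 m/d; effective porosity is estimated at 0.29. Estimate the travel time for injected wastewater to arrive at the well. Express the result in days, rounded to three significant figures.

Hydraulic gradient i = (114.05 − 112.34) / 122 = 1.71 / 122 = 0.01402
q = Ki = 210 × 0.01402 = 2.943 m/d
v = Ki/n = 210·0.01402/0.29 = 10.15 m/d
t = L / v = 123 / 10.15 = 12.12 d

12.1 days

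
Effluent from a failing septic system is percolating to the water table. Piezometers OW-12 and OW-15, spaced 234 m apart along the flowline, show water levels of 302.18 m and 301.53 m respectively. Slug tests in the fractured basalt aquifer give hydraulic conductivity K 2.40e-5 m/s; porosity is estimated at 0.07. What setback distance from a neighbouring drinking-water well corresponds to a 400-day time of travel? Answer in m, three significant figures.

Hydraulic gradient i = (302.18 − 301.53) / 234 = 0.65 / 234 = 0.002778
K = 2.40e-5 m/s × 86400 s/d = 2.074 m/d
Darcy flux q = K·i = 2.074 × 0.002778 = 0.005760 m/d
Average linear velocity = 0.005760 / 0.07 = 0.08229 m/d
L = v × T = 0.08229 × 400 = 32.91 m

32.9 m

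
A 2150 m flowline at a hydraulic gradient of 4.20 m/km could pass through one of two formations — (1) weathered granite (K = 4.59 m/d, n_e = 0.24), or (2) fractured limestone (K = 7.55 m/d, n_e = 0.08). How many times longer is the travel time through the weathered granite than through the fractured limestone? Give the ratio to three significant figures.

4.93

Unit 1 (weathered granite): v = 4.59×0.0042/0.24 = 0.08033 m/d, t = 2150/0.08033 = 26770 d
Unit 2 (fractured limestone): v = 7.55×0.0042/0.08 = 0.3964 m/d, t = 2150/0.3964 = 5424 d
t(weathered granite) / t(fractured limestone) = 26770/5424 = 4.93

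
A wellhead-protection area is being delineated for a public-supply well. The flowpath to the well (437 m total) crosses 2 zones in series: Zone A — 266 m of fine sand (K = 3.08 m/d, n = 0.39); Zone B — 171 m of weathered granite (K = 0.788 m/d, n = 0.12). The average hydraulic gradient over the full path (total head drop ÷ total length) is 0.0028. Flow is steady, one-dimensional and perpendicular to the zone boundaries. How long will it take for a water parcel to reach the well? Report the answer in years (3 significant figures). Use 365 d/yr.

84.4 years

Steady 1-D flow in series ⇒ the Darcy flux q is identical in every zone and the zone head losses add (resistances L/K in series).
Σ(L/K) = 266/3.08 + 171/0.788 = 86.36 + 217.0 = 303.4 d
K_eq = L_total / Σ(L/K) = 437 / 303.4 = 1.440 m/d
q = K_eq · i = 1.440 × 0.0028 = 0.004033 m/d (same in every zone)
Zone A: v = q/n = 0.004033/0.39 = 0.01034 m/d → t_A = 266/0.01034 = 25720 d
Zone B: v = q/n = 0.004033/0.12 = 0.03361 m/d → t_B = 171/0.03361 = 5088 d
Total t = 25720 + 5088 = 30810 d
   = 30810 / 365 = 84.4 yr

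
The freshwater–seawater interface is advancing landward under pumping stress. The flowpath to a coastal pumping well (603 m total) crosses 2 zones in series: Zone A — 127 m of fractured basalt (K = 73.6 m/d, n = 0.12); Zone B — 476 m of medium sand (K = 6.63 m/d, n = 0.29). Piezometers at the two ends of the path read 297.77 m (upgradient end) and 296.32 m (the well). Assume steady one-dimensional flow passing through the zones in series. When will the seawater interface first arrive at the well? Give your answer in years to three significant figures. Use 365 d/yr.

21.3 years

Total head drop ΔH = 297.77 − 296.32 = 1.45 m
Continuity: the same q passes through each zone, so ΔH = q·Σ(L_j/K_j) — the zones act as resistances in series.
Σ(L/K) = 127/73.6 + 476/6.63 = 1.726 + 71.79 = 73.52 d
q = ΔH / Σ(L/K) = 1.45 / 73.52 = 0.01972 m/d (same in every zone)
Zone A: v = q/n = 0.01972/0.12 = 0.1644 m/d → t_A = 127/0.1644 = 772.7 d
Zone B: v = q/n = 0.01972/0.29 = 0.06801 m/d → t_B = 476/0.06801 = 6999 d
Total t = 772.7 + 6999 = 7772 d
   = 7772 / 365 = 21.3 yr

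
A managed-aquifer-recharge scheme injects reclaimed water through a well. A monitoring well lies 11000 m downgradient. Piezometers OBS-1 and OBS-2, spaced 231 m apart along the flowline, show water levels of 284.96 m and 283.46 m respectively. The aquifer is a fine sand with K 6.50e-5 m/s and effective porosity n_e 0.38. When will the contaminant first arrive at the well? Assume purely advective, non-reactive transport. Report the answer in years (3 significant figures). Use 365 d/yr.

Hydraulic gradient i = (284.96 − 283.46) / 231 = 1.50 / 231 = 0.006494
K = 6.50e-5 m/s × 86400 s/d = 5.616 m/d
Specific discharge q = 5.616 × 0.006494 = 0.03647 m/d
v = Ki/n = 5.616·0.006494/0.38 = 0.09597 m/d
t = L / v = 11000 / 0.09597 = 114600 d
   = 114600 / 365 = 314 yr

314 years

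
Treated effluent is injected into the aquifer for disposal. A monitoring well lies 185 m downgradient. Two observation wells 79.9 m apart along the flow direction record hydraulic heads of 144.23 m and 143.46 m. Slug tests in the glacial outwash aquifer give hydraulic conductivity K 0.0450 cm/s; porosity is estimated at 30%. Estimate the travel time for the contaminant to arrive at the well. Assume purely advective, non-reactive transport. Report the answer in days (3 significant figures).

148 days

Hydraulic gradient i = (144.23 − 143.46) / 79.9 = 0.77 / 79.9 = 0.009637
K = 0.0450 cm/s × 864 = 38.88 m/d
Darcy flux q = K·i = 38.88 × 0.009637 = 0.3747 m/d
Average linear velocity = 0.3747 / 0.30 = 1.249 m/d
t = L / v = 185 / 1.249 = 148.1 d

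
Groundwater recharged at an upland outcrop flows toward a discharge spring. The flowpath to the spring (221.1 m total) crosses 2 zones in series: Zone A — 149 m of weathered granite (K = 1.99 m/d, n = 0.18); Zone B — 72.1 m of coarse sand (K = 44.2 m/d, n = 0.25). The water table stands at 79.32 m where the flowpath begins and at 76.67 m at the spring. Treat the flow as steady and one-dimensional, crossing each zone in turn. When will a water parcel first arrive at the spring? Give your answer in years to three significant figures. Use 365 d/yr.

3.55 years

Total head drop ΔH = 79.32 − 76.67 = 2.65 m
Continuity: the same q passes through each zone, so ΔH = q·Σ(L_j/K_j) — the zones act as resistances in series.
Σ(L/K) = 149/1.99 + 72.1/44.2 = 74.87 + 1.631 = 76.51 d
q = ΔH / Σ(L/K) = 2.65 / 76.51 = 0.03464 m/d (same in every zone)
Zone A: v = q/n = 0.03464/0.18 = 0.1924 m/d → t_A = 149/0.1924 = 774.3 d
Zone B: v = q/n = 0.03464/0.25 = 0.1386 m/d → t_B = 72.1/0.1386 = 520.4 d
Total t = 774.3 + 520.4 = 1295 d
   = 1295 / 365 = 3.55 yr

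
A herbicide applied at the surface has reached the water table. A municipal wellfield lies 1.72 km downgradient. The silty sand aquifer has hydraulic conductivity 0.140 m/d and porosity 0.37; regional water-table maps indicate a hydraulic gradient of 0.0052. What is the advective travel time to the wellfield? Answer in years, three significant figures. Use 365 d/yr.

Darcy flux q = K·i = 0.140 × 0.0052 = 7.280e-4 m/d
Seepage velocity v = q / n = 7.280e-4 / 0.37 = 0.001968 m/d
L = 1.72 km = 1720 m
t = L / v = 1720 / 0.001968 = 874200 d
   = 874200 / 365 = 2400 yr

2400 years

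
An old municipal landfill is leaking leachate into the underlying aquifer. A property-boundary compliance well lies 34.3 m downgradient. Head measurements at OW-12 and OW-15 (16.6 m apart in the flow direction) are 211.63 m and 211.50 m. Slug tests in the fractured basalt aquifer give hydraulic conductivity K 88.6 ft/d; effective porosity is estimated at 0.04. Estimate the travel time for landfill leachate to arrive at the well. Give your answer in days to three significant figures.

6.49 days

Hydraulic gradient i = (211.63 − 211.50) / 16.6 = 0.13 / 16.6 = 0.007831
K = 88.6 ft/d × 0.3048 = 27.01 m/d
Darcy flux q = K·i = 27.01 × 0.007831 = 0.2115 m/d
v_s = q/n_e = 0.2115/0.04 = 5.287 m/d
t = L / v = 34.3 / 5.287 = 6.487 d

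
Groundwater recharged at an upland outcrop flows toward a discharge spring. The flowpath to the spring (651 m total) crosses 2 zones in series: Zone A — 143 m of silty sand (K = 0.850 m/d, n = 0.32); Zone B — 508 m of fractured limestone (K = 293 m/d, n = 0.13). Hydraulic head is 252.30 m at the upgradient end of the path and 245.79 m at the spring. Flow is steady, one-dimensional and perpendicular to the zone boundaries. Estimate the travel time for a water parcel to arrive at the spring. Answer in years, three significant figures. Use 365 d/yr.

8.00 years

Total head drop ΔH = 252.30 − 245.79 = 6.51 m
Steady 1-D flow in series ⇒ the Darcy flux q is identical in every zone and the zone head losses add (resistances L/K in series).
Σ(L/K) = 143/0.850 + 508/293 = 168.2 + 1.734 = 170.0 d
q = ΔH / Σ(L/K) = 6.51 / 170.0 = 0.03830 m/d (same in every zone)
Zone A: v = q/n = 0.03830/0.32 = 0.1197 m/d → t_A = 143/0.1197 = 1195 d
Zone B: v = q/n = 0.03830/0.13 = 0.2946 m/d → t_B = 508/0.2946 = 1724 d
Total t = 1195 + 1724 = 2919 d
   = 2919 / 365 = 8.00 yr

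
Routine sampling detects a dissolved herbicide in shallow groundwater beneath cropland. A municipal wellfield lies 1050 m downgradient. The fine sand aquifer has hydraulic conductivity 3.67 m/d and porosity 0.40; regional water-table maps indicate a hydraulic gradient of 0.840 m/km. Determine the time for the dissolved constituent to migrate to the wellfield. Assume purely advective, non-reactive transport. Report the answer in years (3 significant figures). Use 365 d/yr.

Darcy flux q = K·i = 3.67 × 8.4e-4 = 0.003083 m/d
Average linear velocity = 0.003083 / 0.40 = 0.007707 m/d
t = L / v = 1050 / 0.007707 = 136200 d
   = 136200 / 365 = 373 yr

373 years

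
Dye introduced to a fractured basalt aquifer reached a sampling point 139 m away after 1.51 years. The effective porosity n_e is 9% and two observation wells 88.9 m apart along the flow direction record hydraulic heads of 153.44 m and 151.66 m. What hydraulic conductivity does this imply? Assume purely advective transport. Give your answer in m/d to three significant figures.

Hydraulic gradient i = (153.44 − 151.66) / 88.9 = 1.78 / 88.9 = 0.02002
t = 1.51 years = 551.2 d
v = L / t = 139 / 551.2 = 0.2522 m/d
K = v · n / i = 0.2522 × 0.09 / 0.02002 = 1.13 m/d

1.13 m/d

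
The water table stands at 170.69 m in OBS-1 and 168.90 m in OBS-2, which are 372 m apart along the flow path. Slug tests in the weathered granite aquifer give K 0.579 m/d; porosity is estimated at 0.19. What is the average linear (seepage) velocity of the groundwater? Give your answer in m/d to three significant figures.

Hydraulic gradient i = (170.69 − 168.90) / 372 = 1.79 / 372 = 0.004812
Specific discharge q = 0.579 × 0.004812 = 0.002786 m/d
Seepage velocity v = q / n = 0.002786 / 0.19 = 0.01466 m/d

0.0147 m/d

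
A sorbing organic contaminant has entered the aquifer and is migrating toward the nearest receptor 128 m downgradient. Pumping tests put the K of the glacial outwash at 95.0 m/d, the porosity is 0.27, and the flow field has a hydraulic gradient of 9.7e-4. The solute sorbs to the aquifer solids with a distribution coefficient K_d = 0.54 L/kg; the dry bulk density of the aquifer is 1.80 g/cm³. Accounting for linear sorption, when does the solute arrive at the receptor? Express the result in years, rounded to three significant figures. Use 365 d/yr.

Specific discharge q = 95.0 × 9.7e-4 = 0.09215 m/d
v = Ki/n = 95.0·9.7e-4/0.27 = 0.3413 m/d
Retardation R = 1 + ρ_b·K_d/n = 1 + 1.80×0.54/0.27 = 4.600
Contaminant velocity v_c = v/R = 0.3413/4.600 = 0.07419 m/d
t = L/v_c = 128/0.07419 = 1725 d
   = 1725/365 = 4.73 yr

4.73 years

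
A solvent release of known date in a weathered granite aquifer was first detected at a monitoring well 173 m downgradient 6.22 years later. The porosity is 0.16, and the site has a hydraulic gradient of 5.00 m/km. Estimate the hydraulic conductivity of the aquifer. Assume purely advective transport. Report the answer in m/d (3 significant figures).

2.44 m/d

t = 6.22 years = 2270 d
v = L / t = 173 / 2270 = 0.07620 m/d
K = v · n / i = 0.07620 × 0.16 / 0.0050 = 2.44 m/d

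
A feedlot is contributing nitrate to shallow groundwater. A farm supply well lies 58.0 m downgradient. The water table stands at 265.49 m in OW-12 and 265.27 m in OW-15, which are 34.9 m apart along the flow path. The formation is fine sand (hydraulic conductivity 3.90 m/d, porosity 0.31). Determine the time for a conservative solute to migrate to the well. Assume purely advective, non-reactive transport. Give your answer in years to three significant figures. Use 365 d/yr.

Hydraulic gradient i = (265.49 − 265.27) / 34.9 = 0.22 / 34.9 = 0.006304
Specific discharge q = 3.90 × 0.006304 = 0.02458 m/d
v = Ki/n = 3.90·0.006304/0.31 = 0.07930 m/d
t = L / v = 58.0 / 0.07930 = 731.4 d
   = 731.4 / 365 = 2.00 yr

2.00 years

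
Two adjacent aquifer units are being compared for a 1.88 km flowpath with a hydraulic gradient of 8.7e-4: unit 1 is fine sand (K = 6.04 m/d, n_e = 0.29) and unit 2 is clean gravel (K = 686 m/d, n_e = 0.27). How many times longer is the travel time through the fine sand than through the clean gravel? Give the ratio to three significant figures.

122

Unit 1 (fine sand): v = 6.04×8.7e-4/0.29 = 0.01812 m/d, t = 1880/0.01812 = 103800 d
Unit 2 (clean gravel): v = 686×8.7e-4/0.27 = 2.210 m/d, t = 1880/2.210 = 850.5 d
t(fine sand) / t(clean gravel) = 103800/850.5 = 122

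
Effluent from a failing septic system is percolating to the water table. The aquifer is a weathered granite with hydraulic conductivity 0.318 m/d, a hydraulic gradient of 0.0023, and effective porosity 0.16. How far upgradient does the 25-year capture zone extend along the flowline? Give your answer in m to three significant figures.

41.7 m

q = Ki = 0.318 × 0.0023 = 7.314e-4 m/d
v = Ki/n = 0.318·0.0023/0.16 = 0.004571 m/d
T = 25 yr × 365 = 9125 d
L = v × T = 0.004571 × 9125 = 41.71 m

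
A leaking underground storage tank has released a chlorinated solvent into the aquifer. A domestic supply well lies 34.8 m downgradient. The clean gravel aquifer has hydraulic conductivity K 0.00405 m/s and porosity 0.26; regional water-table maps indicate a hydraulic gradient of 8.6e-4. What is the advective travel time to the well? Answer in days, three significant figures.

30.1 days

K = 0.00405 m/s × 86400 s/d = 349.9 m/d
Specific discharge q = 349.9 × 8.6e-4 = 0.3009 m/d
v_s = q/n_e = 0.3009/0.26 = 1.157 m/d
t = L / v = 34.8 / 1.157 = 30.07 d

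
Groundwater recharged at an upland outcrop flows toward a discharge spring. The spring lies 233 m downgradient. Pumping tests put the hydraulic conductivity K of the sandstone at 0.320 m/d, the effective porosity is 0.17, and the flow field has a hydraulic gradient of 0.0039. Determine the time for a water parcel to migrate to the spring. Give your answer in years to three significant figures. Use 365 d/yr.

Darcy flux q = K·i = 0.320 × 0.0039 = 0.001248 m/d
v = Ki/n = 0.320·0.0039/0.17 = 0.007341 m/d
t = L / v = 233 / 0.007341 = 31740 d
   = 31740 / 365 = 87.0 yr

87.0 years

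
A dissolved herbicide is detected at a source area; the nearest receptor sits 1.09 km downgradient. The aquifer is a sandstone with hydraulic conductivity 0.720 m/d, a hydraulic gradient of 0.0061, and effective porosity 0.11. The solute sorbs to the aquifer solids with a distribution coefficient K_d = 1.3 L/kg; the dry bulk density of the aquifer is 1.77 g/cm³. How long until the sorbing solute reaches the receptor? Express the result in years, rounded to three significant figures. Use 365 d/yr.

1640 years

Darcy flux q = K·i = 0.720 × 0.0061 = 0.004392 m/d
Seepage velocity v = q / n = 0.004392 / 0.11 = 0.03993 m/d
Retardation R = 1 + ρ_b·K_d/n = 1 + 1.77×1.3/0.11 = 21.92
Contaminant velocity v_c = v/R = 0.03993/21.92 = 0.001822 m/d
L = 1.09 km = 1090 m
t = L/v_c = 1090/0.001822 = 598400 d
   = 598400/365 = 1640 yr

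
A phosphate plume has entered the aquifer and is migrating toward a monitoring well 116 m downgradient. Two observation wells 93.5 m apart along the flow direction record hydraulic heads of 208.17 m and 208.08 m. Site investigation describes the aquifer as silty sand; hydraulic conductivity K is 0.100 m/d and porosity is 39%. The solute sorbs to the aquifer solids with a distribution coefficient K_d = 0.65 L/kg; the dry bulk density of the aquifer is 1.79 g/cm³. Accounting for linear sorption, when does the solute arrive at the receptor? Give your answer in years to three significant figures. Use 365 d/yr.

Hydraulic gradient i = (208.17 − 208.08) / 93.5 = 0.09 / 93.5 = 9.626e-4
Specific discharge q = 0.100 × 9.626e-4 = 9.626e-5 m/d
Average linear velocity = 9.626e-5 / 0.39 = 2.468e-4 m/d
Retardation R = 1 + ρ_b·K_d/n = 1 + 1.79×0.65/0.39 = 3.983
Contaminant velocity v_c = v/R = 2.468e-4/3.983 = 6.196e-5 m/d
t = L/v_c = 116/6.196e-5 = 1.872e6 d
   = 1.872e6/365 = 5130 yr

5130 years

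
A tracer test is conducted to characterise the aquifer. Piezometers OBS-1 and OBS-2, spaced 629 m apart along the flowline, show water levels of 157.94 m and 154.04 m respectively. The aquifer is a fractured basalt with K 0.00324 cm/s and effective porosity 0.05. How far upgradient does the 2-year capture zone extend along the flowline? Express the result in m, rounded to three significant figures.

Hydraulic gradient i = (157.94 − 154.04) / 629 = 3.90 / 629 = 0.006200
K = 0.00324 cm/s × 864 = 2.799 m/d
q = Ki = 2.799 × 0.006200 = 0.01736 m/d
v = Ki/n = 2.799·0.006200/0.05 = 0.3471 m/d
T = 2 yr × 365 = 730 d
L = v × T = 0.3471 × 730 = 253.4 m

253 m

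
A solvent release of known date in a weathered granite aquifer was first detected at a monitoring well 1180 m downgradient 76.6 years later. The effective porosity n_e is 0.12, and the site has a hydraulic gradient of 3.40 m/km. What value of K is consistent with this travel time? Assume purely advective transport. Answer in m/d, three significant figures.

1.49 m/d

t = 76.6 years = 27960 d
v = L / t = 1180 / 27960 = 0.04220 m/d
K = v · n / i = 0.04220 × 0.12 / 0.0034 = 1.49 m/d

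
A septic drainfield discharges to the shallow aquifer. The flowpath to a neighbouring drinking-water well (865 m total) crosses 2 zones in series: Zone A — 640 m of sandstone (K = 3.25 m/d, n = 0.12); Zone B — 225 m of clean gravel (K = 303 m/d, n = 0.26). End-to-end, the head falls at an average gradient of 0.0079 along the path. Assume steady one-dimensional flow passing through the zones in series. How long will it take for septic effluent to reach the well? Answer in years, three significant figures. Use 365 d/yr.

10.7 years

For zones in series the flux q is common to all zones; the equivalent conductivity is the harmonic (thickness-weighted) mean, K_eq = L_total / Σ(L_j/K_j).
Σ(L/K) = 640/3.25 + 225/303 = 196.9 + 0.7426 = 197.7 d
K_eq = L_total / Σ(L/K) = 865 / 197.7 = 4.376 m/d
q = K_eq · i = 4.376 × 0.0079 = 0.03457 m/d (same in every zone)
Zone A: v = q/n = 0.03457/0.12 = 0.2881 m/d → t_A = 640/0.2881 = 2222 d
Zone B: v = q/n = 0.03457/0.26 = 0.1330 m/d → t_B = 225/0.1330 = 1692 d
Total t = 2222 + 1692 = 3914 d
   = 3914 / 365 = 10.7 yr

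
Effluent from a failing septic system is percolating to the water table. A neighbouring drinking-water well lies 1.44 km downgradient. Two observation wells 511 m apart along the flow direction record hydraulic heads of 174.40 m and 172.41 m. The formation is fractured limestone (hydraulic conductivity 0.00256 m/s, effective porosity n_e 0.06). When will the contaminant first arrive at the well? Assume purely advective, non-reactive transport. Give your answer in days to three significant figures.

Hydraulic gradient i = (174.40 − 172.41) / 511 = 1.99 / 511 = 0.003894
K = 0.00256 m/s × 86400 s/d = 221.2 m/d
q = Ki = 221.2 × 0.003894 = 0.8614 m/d
Seepage velocity v = q / n = 0.8614 / 0.06 = 14.36 m/d
L = 1.44 km = 1440 m
t = L / v = 1440 / 14.36 = 100.3 d

100 days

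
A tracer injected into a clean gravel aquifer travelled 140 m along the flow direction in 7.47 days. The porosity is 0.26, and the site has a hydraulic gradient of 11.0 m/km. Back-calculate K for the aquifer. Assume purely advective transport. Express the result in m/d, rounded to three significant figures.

443 m/d

v = L / t = 140 / 7.47 = 18.74 m/d
K = v · n / i = 18.74 × 0.26 / 0.011 = 443 m/d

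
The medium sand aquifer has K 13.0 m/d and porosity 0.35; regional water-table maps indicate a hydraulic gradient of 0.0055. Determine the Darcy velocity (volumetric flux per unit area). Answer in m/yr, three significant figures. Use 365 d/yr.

q = Ki = 13.0 × 0.0055 = 0.07150 m/d
   = 0.07150 × 365 = 26.1 m/yr

26.1 m/yr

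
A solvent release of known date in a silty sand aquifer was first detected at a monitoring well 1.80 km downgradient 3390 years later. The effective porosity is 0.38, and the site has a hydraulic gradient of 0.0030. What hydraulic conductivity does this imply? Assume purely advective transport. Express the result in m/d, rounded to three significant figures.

0.184 m/d

t = 3390 years = 1.237e6 d
L = 1.80 km = 1800 m
v = L / t = 1800 / 1.237e6 = 0.001455 m/d
K = v · n / i = 0.001455 × 0.38 / 0.0030 = 0.184 m/d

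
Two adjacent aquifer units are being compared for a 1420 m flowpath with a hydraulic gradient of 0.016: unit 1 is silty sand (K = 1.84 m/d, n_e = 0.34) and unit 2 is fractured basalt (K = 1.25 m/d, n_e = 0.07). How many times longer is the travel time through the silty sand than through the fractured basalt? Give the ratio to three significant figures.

Unit 1 (silty sand): v = 1.84×0.016/0.34 = 0.08659 m/d, t = 1420/0.08659 = 16400 d
Unit 2 (fractured basalt): v = 1.25×0.016/0.07 = 0.2857 m/d, t = 1420/0.2857 = 4970 d
t(silty sand) / t(fractured basalt) = 16400/4970 = 3.30

3.30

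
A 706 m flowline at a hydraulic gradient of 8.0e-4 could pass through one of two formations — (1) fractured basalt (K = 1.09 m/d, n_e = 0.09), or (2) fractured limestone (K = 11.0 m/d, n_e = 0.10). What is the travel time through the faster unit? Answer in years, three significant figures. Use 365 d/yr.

Unit 1 (fractured basalt): v = 1.09×8.0e-4/0.09 = 0.009689 m/d, t = 706/0.009689 = 72870 d
Unit 2 (fractured limestone): v = 11.0×8.0e-4/0.10 = 0.08800 m/d, t = 706/0.08800 = 8023 d
Faster: 8023 d / 365 = 22.0 yr

22.0 years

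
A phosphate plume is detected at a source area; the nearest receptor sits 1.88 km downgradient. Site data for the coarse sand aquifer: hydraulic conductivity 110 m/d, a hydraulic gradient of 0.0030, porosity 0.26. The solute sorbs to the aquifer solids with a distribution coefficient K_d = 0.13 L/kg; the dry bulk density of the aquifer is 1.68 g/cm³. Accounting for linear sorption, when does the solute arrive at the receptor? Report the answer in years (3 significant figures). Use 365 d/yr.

7.47 years

Specific discharge q = 110 × 0.0030 = 0.3300 m/d
v_s = q/n_e = 0.3300/0.26 = 1.269 m/d
Retardation R = 1 + ρ_b·K_d/n = 1 + 1.68×0.13/0.26 = 1.840
Contaminant velocity v_c = v/R = 1.269/1.840 = 0.6898 m/d
L = 1.88 km = 1880 m
t = L/v_c = 1880/0.6898 = 2725 d
   = 2725/365 = 7.47 yr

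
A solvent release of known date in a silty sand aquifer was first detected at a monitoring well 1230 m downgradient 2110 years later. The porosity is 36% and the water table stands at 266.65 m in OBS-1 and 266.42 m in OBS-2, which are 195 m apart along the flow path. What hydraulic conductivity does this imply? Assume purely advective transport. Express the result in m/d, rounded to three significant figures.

Hydraulic gradient i = (266.65 − 266.42) / 195 = 0.23 / 195 = 0.001179
t = 2110 years = 770200 d
v = L / t = 1230 / 770200 = 0.001597 m/d
K = v · n / i = 0.001597 × 0.36 / 0.001179 = 0.487 m/d

0.487 m/d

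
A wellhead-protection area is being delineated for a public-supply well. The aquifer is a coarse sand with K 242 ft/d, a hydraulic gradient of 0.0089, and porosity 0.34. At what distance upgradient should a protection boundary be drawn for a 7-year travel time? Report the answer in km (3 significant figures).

K = 242 ft/d × 0.3048 = 73.76 m/d
Specific discharge q = 73.76 × 0.0089 = 0.6565 m/d
Seepage velocity v = q / n = 0.6565 / 0.34 = 1.931 m/d
T = 7 yr × 365 = 2555 d
L = v × T = 1.931 × 2555 = 4933 m
   = 4.93 km

4.93 km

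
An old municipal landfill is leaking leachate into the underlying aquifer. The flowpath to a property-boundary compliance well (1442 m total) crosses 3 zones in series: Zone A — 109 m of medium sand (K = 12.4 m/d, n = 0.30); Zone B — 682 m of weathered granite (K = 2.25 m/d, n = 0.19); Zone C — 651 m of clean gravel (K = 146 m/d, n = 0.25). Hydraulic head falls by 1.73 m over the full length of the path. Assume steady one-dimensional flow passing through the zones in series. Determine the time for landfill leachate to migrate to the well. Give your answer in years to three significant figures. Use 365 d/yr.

163 years

Steady 1-D flow in series ⇒ the Darcy flux q is identical in every zone and the zone head losses add (resistances L/K in series).
Σ(L/K) = 109/12.4 + 682/2.25 + 651/146 = 8.790 + 303.1 + 4.459 = 316.4 d
q = ΔH / Σ(L/K) = 1.73 / 316.4 = 0.005468 m/d (same in every zone)
Zone A: v = q/n = 0.005468/0.30 = 0.01823 m/d → t_A = 109/0.01823 = 5980 d
Zone B: v = q/n = 0.005468/0.19 = 0.02878 m/d → t_B = 682/0.02878 = 23700 d
Zone C: v = q/n = 0.005468/0.25 = 0.02187 m/d → t_C = 651/0.02187 = 29760 d
Total t = 5980 + 23700 + 29760 = 59440 d
   = 59440 / 365 = 163 yr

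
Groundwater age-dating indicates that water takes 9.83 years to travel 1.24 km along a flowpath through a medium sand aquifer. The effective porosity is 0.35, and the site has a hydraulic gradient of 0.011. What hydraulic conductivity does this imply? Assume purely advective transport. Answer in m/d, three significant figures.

t = 9.83 years = 3588 d
L = 1.24 km = 1240 m
v = L / t = 1240 / 3588 = 0.3456 m/d
K = v · n / i = 0.3456 × 0.35 / 0.011 = 11.0 m/d

11.0 m/d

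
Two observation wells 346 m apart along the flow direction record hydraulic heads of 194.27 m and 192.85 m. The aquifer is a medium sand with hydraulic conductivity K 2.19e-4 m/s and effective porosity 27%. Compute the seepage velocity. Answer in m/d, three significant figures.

Hydraulic gradient i = (194.27 − 192.85) / 346 = 1.42 / 346 = 0.004104
K = 2.19e-4 m/s × 86400 s/d = 18.92 m/d
Specific discharge q = 18.92 × 0.004104 = 0.07766 m/d
Average linear velocity = 0.07766 / 0.27 = 0.2876 m/d

0.288 m/d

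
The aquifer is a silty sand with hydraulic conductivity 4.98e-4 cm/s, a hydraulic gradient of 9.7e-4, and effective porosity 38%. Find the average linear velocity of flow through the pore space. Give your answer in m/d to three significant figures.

K = 4.98e-4 cm/s × 864 = 0.4303 m/d
Darcy flux q = K·i = 0.4303 × 9.7e-4 = 4.174e-4 m/d
v_s = q/n_e = 4.174e-4/0.38 = 0.001098 m/d

0.00110 m/d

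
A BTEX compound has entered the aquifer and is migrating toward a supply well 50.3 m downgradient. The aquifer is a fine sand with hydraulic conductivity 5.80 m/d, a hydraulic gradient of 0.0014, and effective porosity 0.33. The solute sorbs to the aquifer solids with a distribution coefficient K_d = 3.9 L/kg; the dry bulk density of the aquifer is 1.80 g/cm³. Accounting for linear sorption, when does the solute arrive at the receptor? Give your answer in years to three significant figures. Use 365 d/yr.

125 years

Specific discharge q = 5.80 × 0.0014 = 0.008120 m/d
Average linear velocity = 0.008120 / 0.33 = 0.02461 m/d
Retardation R = 1 + ρ_b·K_d/n = 1 + 1.80×3.9/0.33 = 22.27
Contaminant velocity v_c = v/R = 0.02461/22.27 = 0.001105 m/d
t = L/v_c = 50.3/0.001105 = 45530 d
   = 45530/365 = 125 yr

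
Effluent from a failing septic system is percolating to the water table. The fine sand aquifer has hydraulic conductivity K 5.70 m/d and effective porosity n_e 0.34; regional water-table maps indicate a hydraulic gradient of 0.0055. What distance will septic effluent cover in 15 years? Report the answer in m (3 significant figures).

505 m

Specific discharge q = 5.70 × 0.0055 = 0.03135 m/d
Seepage velocity v = q / n = 0.03135 / 0.34 = 0.09221 m/d
T = 15 yr × 365 = 5475 d
L = v × T = 0.09221 × 5475 = 504.8 m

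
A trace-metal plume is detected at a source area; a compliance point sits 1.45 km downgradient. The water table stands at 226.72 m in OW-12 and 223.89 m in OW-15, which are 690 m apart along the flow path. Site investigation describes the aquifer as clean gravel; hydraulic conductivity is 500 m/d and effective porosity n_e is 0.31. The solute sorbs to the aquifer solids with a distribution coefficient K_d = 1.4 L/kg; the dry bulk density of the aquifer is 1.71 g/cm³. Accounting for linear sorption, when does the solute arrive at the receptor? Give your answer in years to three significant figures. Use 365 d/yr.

Hydraulic gradient i = (226.72 − 223.89) / 690 = 2.83 / 690 = 0.004101
q = Ki = 500 × 0.004101 = 2.051 m/d
v = Ki/n = 500·0.004101/0.31 = 6.615 m/d
Retardation R = 1 + ρ_b·K_d/n = 1 + 1.71×1.4/0.31 = 8.723
Contaminant velocity v_c = v/R = 6.615/8.723 = 0.7584 m/d
L = 1.45 km = 1450 m
t = L/v_c = 1450/0.7584 = 1912 d
   = 1912/365 = 5.24 yr

5.24 years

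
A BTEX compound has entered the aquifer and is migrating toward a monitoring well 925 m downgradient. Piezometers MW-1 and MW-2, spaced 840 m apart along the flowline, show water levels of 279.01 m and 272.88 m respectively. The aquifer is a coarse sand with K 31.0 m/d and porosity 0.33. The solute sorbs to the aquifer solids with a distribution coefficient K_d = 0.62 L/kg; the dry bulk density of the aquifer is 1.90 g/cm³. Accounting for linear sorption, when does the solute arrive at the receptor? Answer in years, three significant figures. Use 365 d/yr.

16.9 years

Hydraulic gradient i = (279.01 − 272.88) / 840 = 6.13 / 840 = 0.007298
Specific discharge q = 31.0 × 0.007298 = 0.2262 m/d
v = Ki/n = 31.0·0.007298/0.33 = 0.6855 m/d
Retardation R = 1 + ρ_b·K_d/n = 1 + 1.90×0.62/0.33 = 4.570
Contaminant velocity v_c = v/R = 0.6855/4.570 = 0.1500 m/d
t = L/v_c = 925/0.1500 = 6166 d
   = 6166/365 = 16.9 yr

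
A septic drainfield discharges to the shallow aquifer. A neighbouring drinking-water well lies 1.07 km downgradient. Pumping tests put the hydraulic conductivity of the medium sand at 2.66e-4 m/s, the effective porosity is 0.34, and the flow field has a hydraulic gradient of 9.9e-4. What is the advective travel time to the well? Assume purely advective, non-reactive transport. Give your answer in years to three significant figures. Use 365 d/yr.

43.8 years

K = 2.66e-4 m/s × 86400 s/d = 22.98 m/d
Darcy flux q = K·i = 22.98 × 9.9e-4 = 0.02275 m/d
v_s = q/n_e = 0.02275/0.34 = 0.06692 m/d
L = 1.07 km = 1070 m
t = L / v = 1070 / 0.06692 = 15990 d
   = 15990 / 365 = 43.8 yr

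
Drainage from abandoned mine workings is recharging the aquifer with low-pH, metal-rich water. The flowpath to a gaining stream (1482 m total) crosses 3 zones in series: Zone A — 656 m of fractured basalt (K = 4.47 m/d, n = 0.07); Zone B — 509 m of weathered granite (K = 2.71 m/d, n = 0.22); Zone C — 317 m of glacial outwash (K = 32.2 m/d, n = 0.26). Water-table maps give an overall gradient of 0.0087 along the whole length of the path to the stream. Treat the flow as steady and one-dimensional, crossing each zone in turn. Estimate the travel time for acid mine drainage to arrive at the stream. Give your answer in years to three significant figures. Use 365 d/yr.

Steady 1-D flow in series ⇒ the Darcy flux q is identical in every zone and the zone head losses add (resistances L/K in series).
Σ(L/K) = 656/4.47 + 509/2.71 + 317/32.2 = 146.8 + 187.8 + 9.845 = 344.4 d
K_eq = L_total / Σ(L/K) = 1482 / 344.4 = 4.303 m/d
q = K_eq · i = 4.303 × 0.0087 = 0.03743 m/d (same in every zone)
Zone A: v = q/n = 0.03743/0.07 = 0.5348 m/d → t_A = 656/0.5348 = 1227 d
Zone B: v = q/n = 0.03743/0.22 = 0.1702 m/d → t_B = 509/0.1702 = 2991 d
Zone C: v = q/n = 0.03743/0.26 = 0.1440 m/d → t_C = 317/0.1440 = 2202 d
Total t = 1227 + 2991 + 2202 = 6420 d
   = 6420 / 365 = 17.6 yr

17.6 years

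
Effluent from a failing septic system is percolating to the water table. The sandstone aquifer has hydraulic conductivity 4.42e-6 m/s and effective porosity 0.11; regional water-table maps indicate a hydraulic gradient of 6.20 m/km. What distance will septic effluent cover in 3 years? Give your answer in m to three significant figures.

K = 4.42e-6 m/s × 86400 s/d = 0.3819 m/d
Darcy flux q = K·i = 0.3819 × 0.0062 = 0.002368 m/d
Average linear velocity = 0.002368 / 0.11 = 0.02152 m/d
T = 3 yr × 365 = 1095 d
L = v × T = 0.02152 × 1095 = 23.57 m

23.6 m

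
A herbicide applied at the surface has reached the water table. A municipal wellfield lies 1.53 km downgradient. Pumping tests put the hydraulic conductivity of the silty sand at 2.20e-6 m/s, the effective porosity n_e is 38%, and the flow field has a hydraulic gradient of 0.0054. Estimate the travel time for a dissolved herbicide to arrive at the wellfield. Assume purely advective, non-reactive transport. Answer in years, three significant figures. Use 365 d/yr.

K = 2.20e-6 m/s × 86400 s/d = 0.1901 m/d
Specific discharge q = 0.1901 × 0.0054 = 0.001026 m/d
v = Ki/n = 0.1901·0.0054/0.38 = 0.002701 m/d
L = 1.53 km = 1530 m
t = L / v = 1530 / 0.002701 = 566400 d
   = 566400 / 365 = 1550 yr

1550 years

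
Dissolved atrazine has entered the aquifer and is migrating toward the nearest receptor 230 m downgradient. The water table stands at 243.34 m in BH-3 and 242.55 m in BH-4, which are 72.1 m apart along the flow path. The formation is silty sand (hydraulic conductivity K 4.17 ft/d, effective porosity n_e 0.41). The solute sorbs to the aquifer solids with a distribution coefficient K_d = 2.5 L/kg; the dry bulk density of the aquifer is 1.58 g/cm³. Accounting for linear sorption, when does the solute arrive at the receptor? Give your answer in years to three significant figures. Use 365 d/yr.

197 years

Hydraulic gradient i = (243.34 − 242.55) / 72.1 = 0.79 / 72.1 = 0.01096
K = 4.17 ft/d × 0.3048 = 1.271 m/d
Specific discharge q = 1.271 × 0.01096 = 0.01393 m/d
v = Ki/n = 1.271·0.01096/0.41 = 0.03397 m/d
Retardation R = 1 + ρ_b·K_d/n = 1 + 1.58×2.5/0.41 = 10.63
Contaminant velocity v_c = v/R = 0.03397/10.63 = 0.003194 m/d
t = L/v_c = 230/0.003194 = 72010 d
   = 72010/365 = 197 yr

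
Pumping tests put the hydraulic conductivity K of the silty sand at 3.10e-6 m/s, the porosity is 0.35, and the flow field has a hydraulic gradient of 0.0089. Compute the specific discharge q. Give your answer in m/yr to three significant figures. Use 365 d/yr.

K = 3.10e-6 m/s × 86400 s/d = 0.2678 m/d
q = Ki = 0.2678 × 0.0089 = 0.002384 m/d
   = 0.002384 × 365 = 0.870 m/yr

0.870 m/yr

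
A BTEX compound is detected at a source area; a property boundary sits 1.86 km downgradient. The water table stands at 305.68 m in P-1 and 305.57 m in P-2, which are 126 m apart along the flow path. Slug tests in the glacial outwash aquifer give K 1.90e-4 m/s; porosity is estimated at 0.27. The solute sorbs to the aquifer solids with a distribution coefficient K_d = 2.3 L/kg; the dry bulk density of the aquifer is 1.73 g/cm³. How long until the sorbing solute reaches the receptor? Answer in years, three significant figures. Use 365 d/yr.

1510 years

Hydraulic gradient i = (305.68 − 305.57) / 126 = 0.11 / 126 = 8.730e-4
K = 1.90e-4 m/s × 86400 s/d = 16.42 m/d
Specific discharge q = 16.42 × 8.730e-4 = 0.01433 m/d
Seepage velocity v = q / n = 0.01433 / 0.27 = 0.05308 m/d
Retardation R = 1 + ρ_b·K_d/n = 1 + 1.73×2.3/0.27 = 15.74
Contaminant velocity v_c = v/R = 0.05308/15.74 = 0.003373 m/d
L = 1.86 km = 1860 m
t = L/v_c = 1860/0.003373 = 551500 d
   = 551500/365 = 1510 yr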